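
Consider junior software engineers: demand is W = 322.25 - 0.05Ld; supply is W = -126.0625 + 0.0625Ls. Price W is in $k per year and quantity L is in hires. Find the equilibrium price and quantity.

Rewriting in direct form: Ld = 6445 - 20W and Ls = 2017 + 16W.
At equilibrium Ld = Ls, so 6445 - 20W = 2017 + 16W; collecting terms, 4428 = 36W and W* = 123.
Plugging W* into demand: L* = 6445 - 20(123) = 3985.

W* = 123, L* = 3985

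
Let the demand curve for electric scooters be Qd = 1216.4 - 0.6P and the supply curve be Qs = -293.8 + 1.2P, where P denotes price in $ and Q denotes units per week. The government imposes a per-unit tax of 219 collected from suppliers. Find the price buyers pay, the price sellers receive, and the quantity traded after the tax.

The tax drives a wedge P_b - P_s = 219. Substituting P_s = P_b - 219 into supply: Qs = -556.6 + 1.2P_b.
Set Qd = Qs: 1216.4 - 0.6P_b = -556.6 + 1.2P_b, so 1773 = 1.8P_b and P_b = 985.
So P_s = 766 and the quantity traded is Q = 1216.4 - 0.6(985) = 625.4.

P_b = 985, P_s = 766, Q = 625.4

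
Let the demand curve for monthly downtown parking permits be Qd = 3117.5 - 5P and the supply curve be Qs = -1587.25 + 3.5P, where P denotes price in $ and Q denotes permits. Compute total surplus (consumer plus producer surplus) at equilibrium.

Total surplus = 29750

Equating demand and supply, 3117.5 - 5P = -1587.25 + 3.5P gives 8.5P = 4704.75, so P* = 553.5.
Substitute back: Q* = 3117.5 - 5(553.5) = 350.
Demand choke price = 623.5; supply choke price = 453.5. CS = ½(623.5 - 553.5)(350) = 12250; PS = ½(553.5 - 453.5)(350) = 17500. Total surplus = 29750.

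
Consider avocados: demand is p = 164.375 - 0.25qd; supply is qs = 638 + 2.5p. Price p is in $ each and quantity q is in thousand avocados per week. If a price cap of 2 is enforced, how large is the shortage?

Shortage = 6.5

Solving each curve for q: qd = 657.5 - 4p.
At p = 2: qd = 649.5 and qs = 643.
Shortage = qd - qs = 649.5 - 643 = 6.5.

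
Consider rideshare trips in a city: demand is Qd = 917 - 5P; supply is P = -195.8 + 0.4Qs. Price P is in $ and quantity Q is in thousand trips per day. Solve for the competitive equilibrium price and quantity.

P* = 57, Q* = 632

Inverting to quantity form: Qs = 489.5 + 2.5P.
At equilibrium Qd = Qs, so 917 - 5P = 489.5 + 2.5P; collecting terms, 427.5 = 7.5P and P* = 57.
Substitute back: Q* = 917 - 5(57) = 632.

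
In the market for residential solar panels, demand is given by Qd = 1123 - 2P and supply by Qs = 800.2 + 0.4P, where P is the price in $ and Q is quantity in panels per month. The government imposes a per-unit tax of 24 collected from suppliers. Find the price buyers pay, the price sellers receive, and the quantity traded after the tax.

P_b = 138.5, P_s = 114.5, Q = 846

Suppliers keep P_s = P_b - 24 per unit, so supply in terms of the buyer price is Qs = 790.6 + 0.4P_b.
Market clearing requires 1123 - 2P_b = 790.6 + 0.4P_b; hence 332.4 = 2.4P_b and P_b = 138.5.
So P_s = 114.5 and the quantity traded is Q = 1123 - 2(138.5) = 846.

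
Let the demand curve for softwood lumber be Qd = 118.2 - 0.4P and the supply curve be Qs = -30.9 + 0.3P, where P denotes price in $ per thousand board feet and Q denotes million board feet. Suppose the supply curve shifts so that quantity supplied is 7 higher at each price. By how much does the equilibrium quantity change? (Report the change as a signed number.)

ΔQ = 4

The market clears where 118.2 - 0.4P = -30.9 + 0.3P. Rearranging, 0.7P = 149.1, hence P* = 213.
From the demand curve, Q* = 118.2 - 0.4(213) = 33.
After the shift, supply is Qs = -23.9 + 0.3P.
Re-solving, 0.7P = 142.1 gives P = 203 and Q = 37.
ΔQ = 37 - 33 = 4.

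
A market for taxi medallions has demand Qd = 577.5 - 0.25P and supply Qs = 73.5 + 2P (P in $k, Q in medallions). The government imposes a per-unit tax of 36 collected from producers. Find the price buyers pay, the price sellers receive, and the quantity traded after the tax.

Producers keep P_s = P_b - 36 per unit, so supply in terms of the buyer price is Qs = 1.5 + 2P_b.
Set Qd = Qs: 577.5 - 0.25P_b = 1.5 + 2P_b, so 576 = 2.25P_b and P_b = 256.
So P_s = 220 and the quantity traded is Q = 577.5 - 0.25(256) = 513.5.

P_b = 256, P_s = 220, Q = 513.5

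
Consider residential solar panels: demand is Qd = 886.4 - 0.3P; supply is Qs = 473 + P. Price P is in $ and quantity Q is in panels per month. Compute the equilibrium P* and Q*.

The market clears where 886.4 - 0.3P = 473 + P. Rearranging, 1.3P = 413.4, hence P* = 318.
Plugging P* into demand: Q* = 886.4 - 0.3(318) = 791.

P* = 318, Q* = 791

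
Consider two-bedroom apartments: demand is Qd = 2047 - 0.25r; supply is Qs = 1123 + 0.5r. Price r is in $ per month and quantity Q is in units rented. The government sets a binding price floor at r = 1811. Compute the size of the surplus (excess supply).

At r = 1811: Qd = 1594.25 and Qs = 2028.5.
Surplus = Qs - Qd = 2028.5 - 1594.25 = 434.25.

Surplus = 434.25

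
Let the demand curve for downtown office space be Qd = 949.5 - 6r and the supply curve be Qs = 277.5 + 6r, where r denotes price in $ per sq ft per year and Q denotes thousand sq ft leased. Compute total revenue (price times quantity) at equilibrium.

Total revenue = 34356

The market clears where 949.5 - 6r = 277.5 + 6r. Rearranging, 12r = 672, hence r* = 56.
From the demand curve, Q* = 949.5 - 6(56) = 613.5.
Total revenue = r* × Q* = 56 × 613.5 = 34356.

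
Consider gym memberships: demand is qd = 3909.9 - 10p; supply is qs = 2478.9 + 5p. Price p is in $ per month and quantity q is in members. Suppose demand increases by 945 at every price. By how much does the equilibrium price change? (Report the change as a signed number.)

The market clears where 3909.9 - 10p = 2478.9 + 5p. Rearranging, 15p = 1431, hence p* = 95.4.
Then q* = 3909.9 - 10(95.4) = 2955.9.
After the shift, demand is qd = 4854.9 - 10p.
Re-solving, 15p = 2376 gives p = 158.4 and q = 3270.9.
Δp = 158.4 - 95.4 = 63.

Δp = 63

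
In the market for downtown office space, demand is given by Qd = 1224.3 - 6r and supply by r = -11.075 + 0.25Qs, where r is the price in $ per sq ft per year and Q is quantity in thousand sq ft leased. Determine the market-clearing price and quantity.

Solving each curve for Q: Qs = 44.3 + 4r.
Equating demand and supply, 1224.3 - 6r = 44.3 + 4r gives 10r = 1180, so r* = 118.
Then Q* = 1224.3 - 6(118) = 516.3.

r* = 118, Q* = 516.3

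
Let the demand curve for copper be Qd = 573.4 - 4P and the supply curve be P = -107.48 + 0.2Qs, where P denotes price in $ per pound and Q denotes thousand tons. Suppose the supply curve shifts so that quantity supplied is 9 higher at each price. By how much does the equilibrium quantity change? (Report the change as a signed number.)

ΔQ = 4

Solving each curve for Q: Qs = 537.4 + 5P.
The market clears where 573.4 - 4P = 537.4 + 5P. Rearranging, 9P = 36, hence P* = 4.
Plugging P* into demand: Q* = 573.4 - 4(4) = 557.4.
After the shift, supply is Qs = 546.4 + 5P.
New equilibrium: 27 = 9P, so P = 3 and Q = 561.4.
ΔQ = 561.4 - 557.4 = 4.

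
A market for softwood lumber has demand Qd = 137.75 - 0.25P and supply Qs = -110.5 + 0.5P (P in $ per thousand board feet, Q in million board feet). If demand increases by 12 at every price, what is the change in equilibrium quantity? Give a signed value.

At equilibrium Qd = Qs, so 137.75 - 0.25P = -110.5 + 0.5P; collecting terms, 248.25 = 0.75P and P* = 331.
Plugging P* into demand: Q* = 137.75 - 0.25(331) = 55.
After the shift, demand is Qd = 149.75 - 0.25P.
The new intersection has 260.25 = 0.75P, i.e. P = 347, Q = 63.
ΔQ = 63 - 55 = 8.

ΔQ = 8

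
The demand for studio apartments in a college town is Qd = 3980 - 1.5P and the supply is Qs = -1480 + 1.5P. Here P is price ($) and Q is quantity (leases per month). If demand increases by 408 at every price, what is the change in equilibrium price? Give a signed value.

The market clears where 3980 - 1.5P = -1480 + 1.5P. Rearranging, 3P = 5460, hence P* = 1820.
Then Q* = 3980 - 1.5(1820) = 1250.
After the shift, demand is Qd = 4388 - 1.5P.
New equilibrium: 5868 = 3P, so P = 1956 and Q = 1454.
ΔP = 1956 - 1820 = 136.

ΔP = 136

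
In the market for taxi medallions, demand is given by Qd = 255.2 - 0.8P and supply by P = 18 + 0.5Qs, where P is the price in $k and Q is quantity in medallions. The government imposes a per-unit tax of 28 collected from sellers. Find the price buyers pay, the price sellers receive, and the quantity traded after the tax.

Rewriting in direct form: Qs = -36 + 2P.
Sellers keep P_s = P_b - 28 per unit, so supply in terms of the buyer price is Qs = -92 + 2P_b.
Market clearing requires 255.2 - 0.8P_b = -92 + 2P_b; hence 347.2 = 2.8P_b and P_b = 124.
So P_s = 96 and the quantity traded is Q = 255.2 - 0.8(124) = 156.

P_b = 124, P_s = 96, Q = 156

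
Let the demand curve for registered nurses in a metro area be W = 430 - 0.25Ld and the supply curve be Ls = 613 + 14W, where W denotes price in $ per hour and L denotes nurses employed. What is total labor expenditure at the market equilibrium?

Total labor expenditure = 90651

Solving each curve for L: Ld = 1720 - 4W.
Equating demand and supply, 1720 - 4W = 613 + 14W gives 18W = 1107, so W* = 61.5.
Plugging W* into demand: L* = 1720 - 4(61.5) = 1474.
Total labor expenditure = W* × L* = 61.5 × 1474 = 90651.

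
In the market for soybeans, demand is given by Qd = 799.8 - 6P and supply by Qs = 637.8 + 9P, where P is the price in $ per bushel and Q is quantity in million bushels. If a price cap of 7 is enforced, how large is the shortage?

Shortage = 57

Evaluating both curves at the ceiling price 7 gives Qd = 757.8, Qs = 700.8.
Shortage = Qd - Qs = 757.8 - 700.8 = 57.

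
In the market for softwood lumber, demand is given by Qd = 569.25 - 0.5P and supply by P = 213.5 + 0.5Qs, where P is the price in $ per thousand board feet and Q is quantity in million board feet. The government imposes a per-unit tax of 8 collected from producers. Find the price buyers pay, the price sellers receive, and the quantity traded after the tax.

In direct form, Qs = -427 + 2P.
With a tax of 8 on producers, they supply based on the net price P_s = P_b - 8, so Qs = -443 + 2P_b.
Equate demand and the shifted supply: 569.25 - 0.5P_b = -443 + 2P_b, giving 2.5P_b = 1012.25, so P_b = 404.9.
So P_s = 396.9 and the quantity traded is Q = 569.25 - 0.5(404.9) = 366.8.

P_b = 404.9, P_s = 396.9, Q = 366.8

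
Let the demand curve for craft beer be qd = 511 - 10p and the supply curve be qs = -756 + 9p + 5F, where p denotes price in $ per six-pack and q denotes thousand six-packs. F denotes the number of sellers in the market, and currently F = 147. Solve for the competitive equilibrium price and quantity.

p* = 28, q* = 231

With F = 147, supply is qs = -21 + 9p.
The market clears where 511 - 10p = -21 + 9p. Rearranging, 19p = 532, hence p* = 28.
From the demand curve, q* = 511 - 10(28) = 231.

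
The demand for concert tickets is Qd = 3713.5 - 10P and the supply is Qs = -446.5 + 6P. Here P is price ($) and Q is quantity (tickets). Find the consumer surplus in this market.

Consumer surplus = 61994.1125

The market clears where 3713.5 - 10P = -446.5 + 6P. Rearranging, 16P = 4160, hence P* = 260.
Then Q* = 3713.5 - 10(260) = 1113.5.
Demand choke price (Qd = 0): P = 3713.5/10 = 371.35. Consumer surplus = ½ × (371.35 - 260) × 1113.5 = 61994.1125.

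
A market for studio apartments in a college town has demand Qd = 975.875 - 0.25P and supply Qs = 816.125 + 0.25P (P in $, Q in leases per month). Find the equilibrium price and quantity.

P* = 319.5, Q* = 896

Set Qd = Qs: 975.875 - 0.25P = 816.125 + 0.25P, so 159.75 = 0.5P and P* = 319.5.
Then Q* = 975.875 - 0.25(319.5) = 896.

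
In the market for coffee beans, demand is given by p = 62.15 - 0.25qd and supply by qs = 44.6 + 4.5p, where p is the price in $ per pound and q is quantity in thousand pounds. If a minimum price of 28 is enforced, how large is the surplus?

Surplus = 34

Solving each curve for q: qd = 248.6 - 4p.
With p fixed at 28, quantity demanded is 136.6 and quantity supplied is 170.6.
Surplus = qs - qd = 170.6 - 136.6 = 34.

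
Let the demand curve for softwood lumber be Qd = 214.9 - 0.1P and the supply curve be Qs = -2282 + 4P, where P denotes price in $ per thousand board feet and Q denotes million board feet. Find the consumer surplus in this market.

Set Qd = Qs: 214.9 - 0.1P = -2282 + 4P, so 2496.9 = 4.1P and P* = 609.
Then Q* = 214.9 - 0.1(609) = 154.
Demand choke price (Qd = 0): P = 214.9/0.1 = 2149. Consumer surplus = ½ × (2149 - 609) × 154 = 118580.

Consumer surplus = 118580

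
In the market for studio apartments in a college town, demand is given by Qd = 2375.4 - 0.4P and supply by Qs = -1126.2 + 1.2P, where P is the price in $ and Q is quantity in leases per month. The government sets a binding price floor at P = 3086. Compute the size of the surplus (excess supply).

Surplus = 1436

At P = 3086: Qd = 1141 and Qs = 2577.
Surplus = Qs - Qd = 2577 - 1141 = 1436.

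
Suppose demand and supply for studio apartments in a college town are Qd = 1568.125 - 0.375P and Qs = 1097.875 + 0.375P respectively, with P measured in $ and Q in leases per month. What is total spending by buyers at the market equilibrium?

Total spending by buyers = 835791

At equilibrium Qd = Qs, so 1568.125 - 0.375P = 1097.875 + 0.375P; collecting terms, 470.25 = 0.75P and P* = 627.
Then Q* = 1568.125 - 0.375(627) = 1333.
Total spending by buyers = P* × Q* = 627 × 1333 = 835791.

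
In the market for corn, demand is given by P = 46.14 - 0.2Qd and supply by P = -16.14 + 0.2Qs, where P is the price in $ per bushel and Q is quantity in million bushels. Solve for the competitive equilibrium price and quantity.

In direct form, Qd = 230.7 - 5P and Qs = 80.7 + 5P.
At equilibrium Qd = Qs, so 230.7 - 5P = 80.7 + 5P; collecting terms, 150 = 10P and P* = 15.
From the demand curve, Q* = 230.7 - 5(15) = 155.7.

P* = 15, Q* = 155.7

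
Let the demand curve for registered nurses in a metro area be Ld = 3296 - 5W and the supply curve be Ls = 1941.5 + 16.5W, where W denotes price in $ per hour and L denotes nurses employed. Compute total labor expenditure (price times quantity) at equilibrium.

Total labor expenditure = 187803

Equating demand and supply, 3296 - 5W = 1941.5 + 16.5W gives 21.5W = 1354.5, so W* = 63.
Substitute back: L* = 3296 - 5(63) = 2981.
Total labor expenditure = W* × L* = 63 × 2981 = 187803.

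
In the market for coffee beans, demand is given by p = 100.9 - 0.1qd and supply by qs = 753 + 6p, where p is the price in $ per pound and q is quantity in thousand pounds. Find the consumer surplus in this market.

Consumer surplus = 36040.05

Inverting to quantity form: qd = 1009 - 10p.
Equating demand and supply, 1009 - 10p = 753 + 6p gives 16p = 256, so p* = 16.
Plugging p* into demand: q* = 1009 - 10(16) = 849.
Demand choke price (qd = 0): p = 1009/10 = 100.9. Consumer surplus = ½ × (100.9 - 16) × 849 = 36040.05.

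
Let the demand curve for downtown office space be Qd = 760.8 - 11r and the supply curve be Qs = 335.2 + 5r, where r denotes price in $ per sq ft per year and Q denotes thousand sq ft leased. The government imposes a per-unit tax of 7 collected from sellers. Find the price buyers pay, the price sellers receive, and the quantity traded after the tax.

The tax drives a wedge r_b - r_s = 7. Substituting r_s = r_b - 7 into supply: Qs = 300.2 + 5r_b.
Equate demand and the shifted supply: 760.8 - 11r_b = 300.2 + 5r_b, giving 16r_b = 460.6, so r_b = 28.7875.
So r_s = 21.7875 and the quantity traded is Q = 760.8 - 11(28.7875) = 444.1375.

r_b = 28.7875, r_s = 21.7875, Q = 444.1375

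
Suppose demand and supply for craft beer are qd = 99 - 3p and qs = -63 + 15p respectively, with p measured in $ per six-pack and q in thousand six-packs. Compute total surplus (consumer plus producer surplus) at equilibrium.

Total surplus = 1036.8

Equating demand and supply, 99 - 3p = -63 + 15p gives 18p = 162, so p* = 9.
From the demand curve, q* = 99 - 3(9) = 72.
Demand choke price = 33; supply choke price = 4.2. CS = ½(33 - 9)(72) = 864; PS = ½(9 - 4.2)(72) = 172.8. Total surplus = 1036.8.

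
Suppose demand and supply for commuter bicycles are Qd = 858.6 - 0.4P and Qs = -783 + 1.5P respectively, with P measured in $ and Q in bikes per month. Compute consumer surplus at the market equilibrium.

At equilibrium Qd = Qs, so 858.6 - 0.4P = -783 + 1.5P; collecting terms, 1641.6 = 1.9P and P* = 864.
Substitute back: Q* = 858.6 - 0.4(864) = 513.
Demand choke price (Qd = 0): P = 858.6/0.4 = 2146.5. Consumer surplus = ½ × (2146.5 - 864) × 513 = 328961.25.

Consumer surplus = 328961.25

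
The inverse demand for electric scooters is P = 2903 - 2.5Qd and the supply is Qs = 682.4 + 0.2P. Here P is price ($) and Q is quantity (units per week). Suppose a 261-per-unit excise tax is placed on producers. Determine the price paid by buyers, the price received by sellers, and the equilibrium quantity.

P_b = 885, P_s = 624, Q = 807.2

In direct form, Qd = 1161.2 - 0.4P.
Producers keep P_s = P_b - 261 per unit, so supply in terms of the buyer price is Qs = 630.2 + 0.2P_b.
Equate demand and the shifted supply: 1161.2 - 0.4P_b = 630.2 + 0.2P_b, giving 0.6P_b = 531, so P_b = 885.
Then P_s = 885 - 261 = 624 and Q = 1161.2 - 0.4(885) = 807.2.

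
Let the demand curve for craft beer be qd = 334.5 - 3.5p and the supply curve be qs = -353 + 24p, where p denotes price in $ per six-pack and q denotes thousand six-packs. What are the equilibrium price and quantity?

p* = 25, q* = 247

At equilibrium qd = qs, so 334.5 - 3.5p = -353 + 24p; collecting terms, 687.5 = 27.5p and p* = 25.
Substitute back: q* = 334.5 - 3.5(25) = 247.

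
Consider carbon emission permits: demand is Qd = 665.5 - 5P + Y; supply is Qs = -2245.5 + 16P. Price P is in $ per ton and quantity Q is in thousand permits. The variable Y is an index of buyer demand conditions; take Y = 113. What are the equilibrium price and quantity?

P* = 144, Q* = 58.5

With Y = 113, demand is Qd = 778.5 - 5P.
Set Qd = Qs: 778.5 - 5P = -2245.5 + 16P, so 3024 = 21P and P* = 144.
Plugging P* into demand: Q* = 778.5 - 5(144) = 58.5.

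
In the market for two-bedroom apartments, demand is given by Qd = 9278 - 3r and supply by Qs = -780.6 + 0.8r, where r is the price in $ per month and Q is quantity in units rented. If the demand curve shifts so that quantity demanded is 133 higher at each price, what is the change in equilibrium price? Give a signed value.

Δr = 35

Equating demand and supply, 9278 - 3r = -780.6 + 0.8r gives 3.8r = 10058.6, so r* = 2647.
From the demand curve, Q* = 9278 - 3(2647) = 1337.
After the shift, demand is Qd = 9411 - 3r.
New equilibrium: 10191.6 = 3.8r, so r = 2682 and Q = 1365.
Δr = 2682 - 2647 = 35.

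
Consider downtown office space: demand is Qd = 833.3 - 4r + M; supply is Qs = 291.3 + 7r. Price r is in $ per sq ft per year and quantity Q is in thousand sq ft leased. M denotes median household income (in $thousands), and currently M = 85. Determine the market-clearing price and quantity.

r* = 57, Q* = 690.3

With M = 85, demand is Qd = 918.3 - 4r.
The market clears where 918.3 - 4r = 291.3 + 7r. Rearranging, 11r = 627, hence r* = 57.
Then Q* = 918.3 - 4(57) = 690.3.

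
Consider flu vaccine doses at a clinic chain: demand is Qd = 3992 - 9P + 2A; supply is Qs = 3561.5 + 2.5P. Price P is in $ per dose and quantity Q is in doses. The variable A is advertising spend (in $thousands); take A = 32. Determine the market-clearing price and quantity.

P* = 43, Q* = 3669

With A = 32, demand is Qd = 4056 - 9P.
Equating demand and supply, 4056 - 9P = 3561.5 + 2.5P gives 11.5P = 494.5, so P* = 43.
Plugging P* into demand: Q* = 4056 - 9(43) = 3669.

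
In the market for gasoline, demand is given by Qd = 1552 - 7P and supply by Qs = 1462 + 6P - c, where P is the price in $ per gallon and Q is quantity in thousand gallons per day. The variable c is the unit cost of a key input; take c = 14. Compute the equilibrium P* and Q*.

With c = 14, supply is Qs = 1448 + 6P.
Equating demand and supply, 1552 - 7P = 1448 + 6P gives 13P = 104, so P* = 8.
Plugging P* into demand: Q* = 1552 - 7(8) = 1496.

P* = 8, Q* = 1496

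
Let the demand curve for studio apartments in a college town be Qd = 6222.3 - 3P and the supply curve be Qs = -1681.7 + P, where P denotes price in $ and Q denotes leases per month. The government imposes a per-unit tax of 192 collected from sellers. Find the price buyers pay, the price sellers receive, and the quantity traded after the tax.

The tax drives a wedge P_b - P_s = 192. Substituting P_s = P_b - 192 into supply: Qs = -1873.7 + P_b.
Equate demand and the shifted supply: 6222.3 - 3P_b = -1873.7 + P_b, giving 4P_b = 8096, so P_b = 2024.
So P_s = 1832 and the quantity traded is Q = 6222.3 - 3(2024) = 150.3.

P_b = 2024, P_s = 1832, Q = 150.3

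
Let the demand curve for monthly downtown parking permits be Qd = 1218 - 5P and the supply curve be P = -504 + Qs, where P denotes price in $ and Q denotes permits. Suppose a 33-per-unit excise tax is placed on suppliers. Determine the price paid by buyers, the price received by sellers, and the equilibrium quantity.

P_b = 124.5, P_s = 91.5, Q = 595.5

In direct form, Qs = 504 + P.
With a tax of 33 on suppliers, they supply based on the net price P_s = P_b - 33, so Qs = 471 + P_b.
Set Qd = Qs: 1218 - 5P_b = 471 + P_b, so 747 = 6P_b and P_b = 124.5.
Then P_s = 124.5 - 33 = 91.5 and Q = 1218 - 5(124.5) = 595.5.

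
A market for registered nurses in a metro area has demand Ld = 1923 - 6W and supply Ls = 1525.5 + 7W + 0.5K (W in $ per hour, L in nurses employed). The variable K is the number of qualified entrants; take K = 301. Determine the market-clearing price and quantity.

W* = 19, L* = 1809

With K = 301, supply is Ls = 1676 + 7W.
The market clears where 1923 - 6W = 1676 + 7W. Rearranging, 13W = 247, hence W* = 19.
Plugging W* into demand: L* = 1923 - 6(19) = 1809.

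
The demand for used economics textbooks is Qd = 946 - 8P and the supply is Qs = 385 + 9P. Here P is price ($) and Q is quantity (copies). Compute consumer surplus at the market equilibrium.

Consumer surplus = 29070.25

Set Qd = Qs: 946 - 8P = 385 + 9P, so 561 = 17P and P* = 33.
Then Q* = 946 - 8(33) = 682.
Demand choke price (Qd = 0): P = 946/8 = 118.25. Consumer surplus = ½ × (118.25 - 33) × 682 = 29070.25.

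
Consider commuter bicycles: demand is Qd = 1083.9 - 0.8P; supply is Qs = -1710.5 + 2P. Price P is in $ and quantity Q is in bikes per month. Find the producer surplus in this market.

Producer surplus = 20377.5625

The market clears where 1083.9 - 0.8P = -1710.5 + 2P. Rearranging, 2.8P = 2794.4, hence P* = 998.
Substitute back: Q* = 1083.9 - 0.8(998) = 285.5.
Supply choke price (Qs = 0): P = 855.25. Producer surplus = ½ × (998 - 855.25) × 285.5 = 20377.5625.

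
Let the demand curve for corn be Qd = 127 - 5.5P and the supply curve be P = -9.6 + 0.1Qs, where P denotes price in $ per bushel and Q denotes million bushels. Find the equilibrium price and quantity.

In direct form, Qs = 96 + 10P.
The market clears where 127 - 5.5P = 96 + 10P. Rearranging, 15.5P = 31, hence P* = 2.
Substitute back: Q* = 127 - 5.5(2) = 116.

P* = 2, Q* = 116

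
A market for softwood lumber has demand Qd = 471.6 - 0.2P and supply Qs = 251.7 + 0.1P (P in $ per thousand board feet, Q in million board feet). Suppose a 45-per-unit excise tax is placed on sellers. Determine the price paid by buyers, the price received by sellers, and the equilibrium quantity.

P_b = 748, P_s = 703, Q = 322

The tax drives a wedge P_b - P_s = 45. Substituting P_s = P_b - 45 into supply: Qs = 247.2 + 0.1P_b.
Market clearing requires 471.6 - 0.2P_b = 247.2 + 0.1P_b; hence 224.4 = 0.3P_b and P_b = 748.
So P_s = 703 and the quantity traded is Q = 471.6 - 0.2(748) = 322.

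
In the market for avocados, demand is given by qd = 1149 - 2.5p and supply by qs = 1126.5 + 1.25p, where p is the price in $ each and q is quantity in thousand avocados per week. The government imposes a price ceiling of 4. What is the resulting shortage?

Shortage = 7.5

With p fixed at 4, quantity demanded is 1139 and quantity supplied is 1131.5.
Shortage = qd - qs = 1139 - 1131.5 = 7.5.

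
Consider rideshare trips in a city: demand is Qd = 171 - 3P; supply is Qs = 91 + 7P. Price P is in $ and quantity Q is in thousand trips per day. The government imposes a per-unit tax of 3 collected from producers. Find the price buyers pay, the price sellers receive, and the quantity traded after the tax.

Producers keep P_s = P_b - 3 per unit, so supply in terms of the buyer price is Qs = 70 + 7P_b.
Set Qd = Qs: 171 - 3P_b = 70 + 7P_b, so 101 = 10P_b and P_b = 10.1.
So P_s = 7.1 and the quantity traded is Q = 171 - 3(10.1) = 140.7.

P_b = 10.1, P_s = 7.1, Q = 140.7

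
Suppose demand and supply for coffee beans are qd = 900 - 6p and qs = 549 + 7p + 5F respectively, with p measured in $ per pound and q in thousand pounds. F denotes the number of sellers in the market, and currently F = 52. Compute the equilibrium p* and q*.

With F = 52, supply is qs = 809 + 7p.
Equating demand and supply, 900 - 6p = 809 + 7p gives 13p = 91, so p* = 7.
Substitute back: q* = 900 - 6(7) = 858.

p* = 7, q* = 858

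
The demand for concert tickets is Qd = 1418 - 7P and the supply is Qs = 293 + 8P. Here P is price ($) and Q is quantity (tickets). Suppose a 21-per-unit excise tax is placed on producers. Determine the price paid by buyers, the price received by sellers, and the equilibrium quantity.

P_b = 86.2, P_s = 65.2, Q = 814.6

Producers keep P_s = P_b - 21 per unit, so supply in terms of the buyer price is Qs = 125 + 8P_b.
Market clearing requires 1418 - 7P_b = 125 + 8P_b; hence 1293 = 15P_b and P_b = 86.2.
Then P_s = 86.2 - 21 = 65.2 and Q = 1418 - 7(86.2) = 814.6.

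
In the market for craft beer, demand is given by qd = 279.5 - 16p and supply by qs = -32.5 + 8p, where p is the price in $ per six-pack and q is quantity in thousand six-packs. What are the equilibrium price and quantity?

At equilibrium qd = qs, so 279.5 - 16p = -32.5 + 8p; collecting terms, 312 = 24p and p* = 13.
From the demand curve, q* = 279.5 - 16(13) = 71.5.

p* = 13, q* = 71.5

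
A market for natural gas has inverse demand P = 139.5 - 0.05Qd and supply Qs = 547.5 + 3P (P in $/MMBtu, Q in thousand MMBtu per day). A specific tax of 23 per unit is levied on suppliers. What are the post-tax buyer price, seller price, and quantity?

Rewriting in direct form: Qd = 2790 - 20P.
Suppliers keep P_s = P_b - 23 per unit, so supply in terms of the buyer price is Qs = 478.5 + 3P_b.
Equate demand and the shifted supply: 2790 - 20P_b = 478.5 + 3P_b, giving 23P_b = 2311.5, so P_b = 100.5.
So P_s = 77.5 and the quantity traded is Q = 2790 - 20(100.5) = 780.

P_b = 100.5, P_s = 77.5, Q = 780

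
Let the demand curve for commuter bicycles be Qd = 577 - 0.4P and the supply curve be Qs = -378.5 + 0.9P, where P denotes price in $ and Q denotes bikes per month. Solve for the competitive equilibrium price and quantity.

At equilibrium Qd = Qs, so 577 - 0.4P = -378.5 + 0.9P; collecting terms, 955.5 = 1.3P and P* = 735.
Then Q* = 577 - 0.4(735) = 283.

P* = 735, Q* = 283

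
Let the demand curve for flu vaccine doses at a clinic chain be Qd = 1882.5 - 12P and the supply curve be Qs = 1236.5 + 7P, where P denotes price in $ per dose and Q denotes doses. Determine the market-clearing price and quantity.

The market clears where 1882.5 - 12P = 1236.5 + 7P. Rearranging, 19P = 646, hence P* = 34.
From the demand curve, Q* = 1882.5 - 12(34) = 1474.5.

P* = 34, Q* = 1474.5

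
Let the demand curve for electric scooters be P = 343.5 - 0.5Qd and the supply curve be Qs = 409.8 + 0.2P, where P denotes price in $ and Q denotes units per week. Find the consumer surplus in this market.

Consumer surplus = 47306.25

Solving each curve for Q: Qd = 687 - 2P.
The market clears where 687 - 2P = 409.8 + 0.2P. Rearranging, 2.2P = 277.2, hence P* = 126.
Then Q* = 687 - 2(126) = 435.
Demand choke price (Qd = 0): P = 687/2 = 343.5. Consumer surplus = ½ × (343.5 - 126) × 435 = 47306.25.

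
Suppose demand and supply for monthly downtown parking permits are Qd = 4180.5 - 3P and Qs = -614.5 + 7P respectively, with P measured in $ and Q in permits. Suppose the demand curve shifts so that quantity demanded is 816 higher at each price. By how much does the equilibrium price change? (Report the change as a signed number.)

ΔP = 81.6

Set Qd = Qs: 4180.5 - 3P = -614.5 + 7P, so 4795 = 10P and P* = 479.5.
Substitute back: Q* = 4180.5 - 3(479.5) = 2742.
After the shift, demand is Qd = 4996.5 - 3P.
New equilibrium: 5611 = 10P, so P = 561.1 and Q = 3313.2.
ΔP = 561.1 - 479.5 = 81.6.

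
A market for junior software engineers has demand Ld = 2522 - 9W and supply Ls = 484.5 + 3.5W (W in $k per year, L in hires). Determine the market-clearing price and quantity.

W* = 163, L* = 1055

At equilibrium Ld = Ls, so 2522 - 9W = 484.5 + 3.5W; collecting terms, 2037.5 = 12.5W and W* = 163.
Plugging W* into demand: L* = 2522 - 9(163) = 1055.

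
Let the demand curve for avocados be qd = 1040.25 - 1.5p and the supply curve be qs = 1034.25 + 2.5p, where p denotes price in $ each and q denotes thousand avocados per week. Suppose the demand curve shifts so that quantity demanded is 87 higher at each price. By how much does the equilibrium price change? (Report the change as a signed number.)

Δp = 21.75

Set qd = qs: 1040.25 - 1.5p = 1034.25 + 2.5p, so 6 = 4p and p* = 1.5.
Plugging p* into demand: q* = 1040.25 - 1.5(1.5) = 1038.
After the shift, demand is qd = 1127.25 - 1.5p.
The new intersection has 93 = 4p, i.e. p = 23.25, q = 1092.375.
Δp = 23.25 - 1.5 = 21.75.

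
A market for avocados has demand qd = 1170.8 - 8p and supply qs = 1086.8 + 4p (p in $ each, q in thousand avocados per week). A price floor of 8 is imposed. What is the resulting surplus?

Surplus = 12

At p = 8: qd = 1106.8 and qs = 1118.8.
Surplus = qs - qd = 1118.8 - 1106.8 = 12.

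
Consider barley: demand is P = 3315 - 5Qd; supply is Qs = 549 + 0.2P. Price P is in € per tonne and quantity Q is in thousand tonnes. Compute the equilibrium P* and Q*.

In direct form, Qd = 663 - 0.2P.
Set Qd = Qs: 663 - 0.2P = 549 + 0.2P, so 114 = 0.4P and P* = 285.
Then Q* = 663 - 0.2(285) = 606.

P* = 285, Q* = 606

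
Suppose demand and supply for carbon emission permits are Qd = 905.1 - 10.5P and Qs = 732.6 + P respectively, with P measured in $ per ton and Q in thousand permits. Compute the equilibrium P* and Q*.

At equilibrium Qd = Qs, so 905.1 - 10.5P = 732.6 + P; collecting terms, 172.5 = 11.5P and P* = 15.
From the demand curve, Q* = 905.1 - 10.5(15) = 747.6.

P* = 15, Q* = 747.6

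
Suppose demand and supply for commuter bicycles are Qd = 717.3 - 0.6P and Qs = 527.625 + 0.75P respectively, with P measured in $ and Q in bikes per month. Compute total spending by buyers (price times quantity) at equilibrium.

Total spending by buyers = 88936.5

The market clears where 717.3 - 0.6P = 527.625 + 0.75P. Rearranging, 1.35P = 189.675, hence P* = 140.5.
Plugging P* into demand: Q* = 717.3 - 0.6(140.5) = 633.
Total spending by buyers = P* × Q* = 140.5 × 633 = 88936.5.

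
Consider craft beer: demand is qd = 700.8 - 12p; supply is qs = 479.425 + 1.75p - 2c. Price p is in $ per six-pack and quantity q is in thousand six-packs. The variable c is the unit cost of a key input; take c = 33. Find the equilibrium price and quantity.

p* = 20.9, q* = 450

With c = 33, supply is qs = 413.425 + 1.75p.
The market clears where 700.8 - 12p = 413.425 + 1.75p. Rearranging, 13.75p = 287.375, hence p* = 20.9.
Then q* = 700.8 - 12(20.9) = 450.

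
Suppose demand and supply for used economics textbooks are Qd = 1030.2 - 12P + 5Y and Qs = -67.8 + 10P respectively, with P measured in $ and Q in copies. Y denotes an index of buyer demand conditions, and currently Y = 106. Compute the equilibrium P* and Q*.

P* = 74, Q* = 672.2

With Y = 106, demand is Qd = 1560.2 - 12P.
The market clears where 1560.2 - 12P = -67.8 + 10P. Rearranging, 22P = 1628, hence P* = 74.
Substitute back: Q* = 1560.2 - 12(74) = 672.2.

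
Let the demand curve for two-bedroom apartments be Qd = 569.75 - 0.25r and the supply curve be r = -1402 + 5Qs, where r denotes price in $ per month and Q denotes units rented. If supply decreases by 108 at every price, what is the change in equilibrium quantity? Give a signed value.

ΔQ = -60

Solving each curve for Q: Qs = 280.4 + 0.2r.
The market clears where 569.75 - 0.25r = 280.4 + 0.2r. Rearranging, 0.45r = 289.35, hence r* = 643.
From the demand curve, Q* = 569.75 - 0.25(643) = 409.
After the shift, supply is Qs = 172.4 + 0.2r.
The new intersection has 397.35 = 0.45r, i.e. r = 883, Q = 349.
ΔQ = 349 - 409 = -60.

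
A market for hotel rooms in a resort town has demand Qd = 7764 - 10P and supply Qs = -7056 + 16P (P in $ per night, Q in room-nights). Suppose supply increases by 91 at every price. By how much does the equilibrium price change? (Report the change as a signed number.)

ΔP = -3.5

Set Qd = Qs: 7764 - 10P = -7056 + 16P, so 14820 = 26P and P* = 570.
Then Q* = 7764 - 10(570) = 2064.
After the shift, supply is Qs = -6965 + 16P.
Re-solving, 26P = 14729 gives P = 566.5 and Q = 2099.
ΔP = 566.5 - 570 = -3.5.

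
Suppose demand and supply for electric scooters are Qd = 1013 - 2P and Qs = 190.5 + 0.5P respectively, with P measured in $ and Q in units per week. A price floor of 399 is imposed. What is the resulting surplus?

At P = 399: Qd = 215 and Qs = 390.
Surplus = Qs - Qd = 390 - 215 = 175.

Surplus = 175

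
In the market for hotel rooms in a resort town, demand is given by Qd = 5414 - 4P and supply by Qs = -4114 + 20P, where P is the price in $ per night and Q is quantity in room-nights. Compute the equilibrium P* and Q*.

P* = 397, Q* = 3826

Set Qd = Qs: 5414 - 4P = -4114 + 20P, so 9528 = 24P and P* = 397.
From the demand curve, Q* = 5414 - 4(397) = 3826.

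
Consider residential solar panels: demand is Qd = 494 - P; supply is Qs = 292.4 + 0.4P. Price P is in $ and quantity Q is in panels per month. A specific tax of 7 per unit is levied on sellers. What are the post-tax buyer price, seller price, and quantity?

P_b = 146, P_s = 139, Q = 348

The tax drives a wedge P_b - P_s = 7. Substituting P_s = P_b - 7 into supply: Qs = 289.6 + 0.4P_b.
Market clearing requires 494 - P_b = 289.6 + 0.4P_b; hence 204.4 = 1.4P_b and P_b = 146.
So P_s = 139 and the quantity traded is Q = 494 - 146 = 348.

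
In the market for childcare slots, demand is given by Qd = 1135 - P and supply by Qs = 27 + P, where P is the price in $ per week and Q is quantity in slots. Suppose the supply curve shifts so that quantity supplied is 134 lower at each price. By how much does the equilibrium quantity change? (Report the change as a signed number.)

At equilibrium Qd = Qs, so 1135 - P = 27 + P; collecting terms, 1108 = 2P and P* = 554.
Substitute back: Q* = 1135 - 554 = 581.
After the shift, supply is Qs = -107 + P.
Re-solving, 2P = 1242 gives P = 621 and Q = 514.
ΔQ = 514 - 581 = -67.

ΔQ = -67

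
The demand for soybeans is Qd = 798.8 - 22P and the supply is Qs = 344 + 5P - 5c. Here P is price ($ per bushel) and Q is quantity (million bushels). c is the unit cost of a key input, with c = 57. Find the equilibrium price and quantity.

P* = 27.4, Q* = 196

With c = 57, supply is Qs = 59 + 5P.
Equating demand and supply, 798.8 - 22P = 59 + 5P gives 27P = 739.8, so P* = 27.4.
Then Q* = 798.8 - 22(27.4) = 196.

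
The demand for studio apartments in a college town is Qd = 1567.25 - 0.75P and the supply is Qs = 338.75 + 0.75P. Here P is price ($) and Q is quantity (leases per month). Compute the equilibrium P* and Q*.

P* = 819, Q* = 953

Set Qd = Qs: 1567.25 - 0.75P = 338.75 + 0.75P, so 1228.5 = 1.5P and P* = 819.
Plugging P* into demand: Q* = 1567.25 - 0.75(819) = 953.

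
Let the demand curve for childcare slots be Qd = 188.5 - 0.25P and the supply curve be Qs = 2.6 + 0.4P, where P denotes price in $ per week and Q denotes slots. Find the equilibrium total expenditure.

At equilibrium Qd = Qs, so 188.5 - 0.25P = 2.6 + 0.4P; collecting terms, 185.9 = 0.65P and P* = 286.
Plugging P* into demand: Q* = 188.5 - 0.25(286) = 117.
Total expenditure = P* × Q* = 286 × 117 = 33462.

Total expenditure = 33462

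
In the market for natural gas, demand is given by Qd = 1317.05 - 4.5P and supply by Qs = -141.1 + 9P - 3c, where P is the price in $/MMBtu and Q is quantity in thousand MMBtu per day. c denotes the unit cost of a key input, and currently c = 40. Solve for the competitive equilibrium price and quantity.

With c = 40, supply is Qs = -261.1 + 9P.
At equilibrium Qd = Qs, so 1317.05 - 4.5P = -261.1 + 9P; collecting terms, 1578.15 = 13.5P and P* = 116.9.
Substitute back: Q* = 1317.05 - 4.5(116.9) = 791.

P* = 116.9, Q* = 791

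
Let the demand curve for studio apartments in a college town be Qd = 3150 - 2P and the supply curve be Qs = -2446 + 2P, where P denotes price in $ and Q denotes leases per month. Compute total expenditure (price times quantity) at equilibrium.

Total expenditure = 492448

At equilibrium Qd = Qs, so 3150 - 2P = -2446 + 2P; collecting terms, 5596 = 4P and P* = 1399.
Then Q* = 3150 - 2(1399) = 352.
Total expenditure = P* × Q* = 1399 × 352 = 492448.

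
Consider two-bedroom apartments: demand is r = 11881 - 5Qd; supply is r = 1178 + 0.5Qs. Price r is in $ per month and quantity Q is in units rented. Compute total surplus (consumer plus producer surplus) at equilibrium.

Solving each curve for Q: Qd = 2376.2 - 0.2r and Qs = -2356 + 2r.
Set Qd = Qs: 2376.2 - 0.2r = -2356 + 2r, so 4732.2 = 2.2r and r* = 2151.
From the demand curve, Q* = 2376.2 - 0.2(2151) = 1946.
Demand choke price = 11881; supply choke price = 1178. CS = ½(11881 - 2151)(1946) = 9467290; PS = ½(2151 - 1178)(1946) = 946729. Total surplus = 10414019.

Total surplus = 10414019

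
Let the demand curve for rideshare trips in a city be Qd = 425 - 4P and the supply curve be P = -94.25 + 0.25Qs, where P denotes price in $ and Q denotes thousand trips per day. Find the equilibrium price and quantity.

Solving each curve for Q: Qs = 377 + 4P.
At equilibrium Qd = Qs, so 425 - 4P = 377 + 4P; collecting terms, 48 = 8P and P* = 6.
Plugging P* into demand: Q* = 425 - 4(6) = 401.

P* = 6, Q* = 401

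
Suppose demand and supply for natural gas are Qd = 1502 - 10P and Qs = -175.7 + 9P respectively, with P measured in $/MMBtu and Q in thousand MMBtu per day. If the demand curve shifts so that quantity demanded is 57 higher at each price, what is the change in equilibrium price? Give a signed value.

The market clears where 1502 - 10P = -175.7 + 9P. Rearranging, 19P = 1677.7, hence P* = 88.3.
Substitute back: Q* = 1502 - 10(88.3) = 619.
After the shift, demand is Qd = 1559 - 10P.
Re-solving, 19P = 1734.7 gives P = 91.3 and Q = 646.
ΔP = 91.3 - 88.3 = 3.

ΔP = 3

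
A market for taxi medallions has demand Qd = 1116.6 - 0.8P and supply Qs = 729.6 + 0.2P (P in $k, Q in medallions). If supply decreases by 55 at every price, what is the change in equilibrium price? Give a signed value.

ΔP = 55

The market clears where 1116.6 - 0.8P = 729.6 + 0.2P. Rearranging, P = 387, hence P* = 387.
Substitute back: Q* = 1116.6 - 0.8(387) = 807.
After the shift, supply is Qs = 674.6 + 0.2P.
Re-solving, P = 442 gives P = 442 and Q = 763.
ΔP = 442 - 387 = 55.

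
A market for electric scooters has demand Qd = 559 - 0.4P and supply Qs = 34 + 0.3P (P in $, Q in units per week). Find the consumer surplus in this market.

The market clears where 559 - 0.4P = 34 + 0.3P. Rearranging, 0.7P = 525, hence P* = 750.
Then Q* = 559 - 0.4(750) = 259.
Demand choke price (Qd = 0): P = 559/0.4 = 1397.5. Consumer surplus = ½ × (1397.5 - 750) × 259 = 83851.25.

Consumer surplus = 83851.25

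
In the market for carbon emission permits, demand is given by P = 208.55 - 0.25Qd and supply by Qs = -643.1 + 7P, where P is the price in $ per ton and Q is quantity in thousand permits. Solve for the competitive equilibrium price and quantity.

P* = 134.3, Q* = 297

Solving each curve for Q: Qd = 834.2 - 4P.
The market clears where 834.2 - 4P = -643.1 + 7P. Rearranging, 11P = 1477.3, hence P* = 134.3.
From the demand curve, Q* = 834.2 - 4(134.3) = 297.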